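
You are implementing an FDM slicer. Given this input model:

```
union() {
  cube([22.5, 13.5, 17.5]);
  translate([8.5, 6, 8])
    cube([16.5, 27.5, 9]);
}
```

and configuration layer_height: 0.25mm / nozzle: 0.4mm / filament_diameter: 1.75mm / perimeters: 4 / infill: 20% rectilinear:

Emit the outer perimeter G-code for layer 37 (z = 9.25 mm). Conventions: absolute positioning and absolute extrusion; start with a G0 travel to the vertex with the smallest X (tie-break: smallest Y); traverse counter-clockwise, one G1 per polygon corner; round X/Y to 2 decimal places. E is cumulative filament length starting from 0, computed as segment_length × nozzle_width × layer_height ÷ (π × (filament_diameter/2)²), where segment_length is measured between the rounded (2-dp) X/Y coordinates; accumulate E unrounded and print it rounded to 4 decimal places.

At z = 9.25 mm: the 22.5×13.5 cube contributes its full rectangle; the cube at (8.5, 6) (footprint 16.5×27.5) is included at this height; Merging all regions: the regions partially overlap (shared area 105.00 mm²), so overlapping operands fuse into one piece — 1 connected region. The outline is a single polygon with 8 vertices. Extrusion per mm of travel: 0.4 × 0.25 / (π × 0.875²) = 0.041575. Accumulating E over each segment gives final E = 4.8643.

G0 X0.00 Y0.00 Z9.25
G1 X22.50 Y0.00 E0.9354
G1 X22.50 Y6.00 E1.1849
G1 X25.00 Y6.00 E1.2888
G1 X25.00 Y33.50 E2.4321
G1 X8.50 Y33.50 E3.1181
G1 X8.50 Y13.50 E3.9496
G1 X0.00 Y13.50 E4.3030
G1 X0.00 Y0.00 E4.8643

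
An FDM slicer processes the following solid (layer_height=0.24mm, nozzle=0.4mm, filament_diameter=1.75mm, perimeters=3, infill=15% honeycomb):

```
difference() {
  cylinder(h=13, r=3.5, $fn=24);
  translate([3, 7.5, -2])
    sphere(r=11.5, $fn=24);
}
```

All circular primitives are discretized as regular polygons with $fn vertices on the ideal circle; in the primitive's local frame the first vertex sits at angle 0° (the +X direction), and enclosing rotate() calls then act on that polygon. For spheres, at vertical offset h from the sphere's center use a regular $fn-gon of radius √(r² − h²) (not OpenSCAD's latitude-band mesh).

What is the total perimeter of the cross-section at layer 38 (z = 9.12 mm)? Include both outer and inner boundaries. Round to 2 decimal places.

At z = 9.12 mm: the r=3.5 cylinder contributes a regular 24-gon of circumradius 3.5 (perimeter = 2·24·3.500·sin(180°/24) = 21.93 mm); the r=11.5 sphere at (3, 7.5) slices to a regular 24-gon of circumradius 2.932 (√(r²−h²) with h=11.12 from center) (perimeter = 2·24·2.932·sin(180°/24) = 18.37 mm); After the difference (first − rest): starting from the r=3.5 cylinder, the r=11.5 sphere at (3, 7.5) misses the remaining region (no effect) — boundary = 21.93 mm. Overall, the cross-section is a single solid region. Total boundary length (outer) = 21.93 mm.

21.93 mm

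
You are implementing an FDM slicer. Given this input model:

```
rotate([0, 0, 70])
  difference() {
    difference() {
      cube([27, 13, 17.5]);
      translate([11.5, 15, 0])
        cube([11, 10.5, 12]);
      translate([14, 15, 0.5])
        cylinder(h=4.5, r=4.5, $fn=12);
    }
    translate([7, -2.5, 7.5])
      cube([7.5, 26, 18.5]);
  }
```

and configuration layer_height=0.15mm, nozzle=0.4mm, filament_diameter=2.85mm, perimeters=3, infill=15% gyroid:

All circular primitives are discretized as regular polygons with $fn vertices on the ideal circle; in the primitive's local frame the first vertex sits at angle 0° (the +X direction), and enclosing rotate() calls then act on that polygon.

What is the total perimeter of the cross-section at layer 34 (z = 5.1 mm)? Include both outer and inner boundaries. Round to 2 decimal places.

At z = 5.1 mm: the cube is present — its section is the full 27×13 rectangle (perimeter 80.00 mm); the 11×10.5 cube at (11.5, 15) contributes its full rectangle (perimeter 43.00 mm); the cylinder at (14, 15) does not reach this height (z outside [0.5, 5]); Subtracting the remaining from the first: starting from the 27×13 cube, the 11×10.5 cube at (11.5, 15) misses the remaining region (no effect) — boundary = 80.00 mm; the cube at (7, -2.5) is not intersected at this z (z outside [7.5, 26]); Taking the first minus the rest: none of the subtracted shapes is present at this height, so the result so far is unchanged — boundary = 80.00 mm; (rotated 70° about Z; rotation is an isometry so areas/perimeters/island counts are preserved). Overall, the cross-section is a single solid region. Total boundary length (outer) = 80.00 mm.

80.00 mm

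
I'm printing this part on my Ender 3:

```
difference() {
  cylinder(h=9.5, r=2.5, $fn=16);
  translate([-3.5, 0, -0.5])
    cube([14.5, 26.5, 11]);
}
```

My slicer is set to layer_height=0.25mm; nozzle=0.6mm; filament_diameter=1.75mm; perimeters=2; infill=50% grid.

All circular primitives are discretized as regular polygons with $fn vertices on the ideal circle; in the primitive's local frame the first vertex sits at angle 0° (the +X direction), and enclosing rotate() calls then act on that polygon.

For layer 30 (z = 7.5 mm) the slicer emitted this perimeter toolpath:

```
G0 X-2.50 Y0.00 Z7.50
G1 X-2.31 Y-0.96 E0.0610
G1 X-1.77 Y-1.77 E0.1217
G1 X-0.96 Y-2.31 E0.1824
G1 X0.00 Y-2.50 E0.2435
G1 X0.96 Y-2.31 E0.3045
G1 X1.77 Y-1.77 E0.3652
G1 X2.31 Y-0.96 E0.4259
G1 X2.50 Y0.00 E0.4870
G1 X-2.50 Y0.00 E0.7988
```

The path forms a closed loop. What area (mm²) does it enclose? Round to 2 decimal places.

Apply the shoelace formula to the sequence of (X, Y) vertices; enclosed area = 9.58 mm².

9.58 mm²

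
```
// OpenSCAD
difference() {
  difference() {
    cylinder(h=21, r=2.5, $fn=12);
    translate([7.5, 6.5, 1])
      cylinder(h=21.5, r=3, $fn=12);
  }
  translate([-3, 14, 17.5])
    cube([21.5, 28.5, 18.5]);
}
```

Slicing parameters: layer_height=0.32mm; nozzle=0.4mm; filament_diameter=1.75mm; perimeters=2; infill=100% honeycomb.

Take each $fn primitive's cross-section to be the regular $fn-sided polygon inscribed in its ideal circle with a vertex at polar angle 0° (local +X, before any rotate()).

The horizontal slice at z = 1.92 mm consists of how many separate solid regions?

1

At z = 1.92 mm: the cylinder: section is a regular 12-gon, circumradius r=2.5; the r=3 cylinder at (7.5, 6.5) gives a regular 12-gon of circumradius 3 (constant along its height); Taking the first minus the rest: starting from the r=2.5 cylinder, the r=3 cylinder at (7.5, 6.5) misses the remaining region (no effect) — 1 connected region; the cube at (-3, 14) does not reach this height (z outside [17.5, 36]); After the difference (first − rest): none of the subtracted shapes is present at this height, so that combined region is unchanged — 1 connected region. The result has 1 disconnected region.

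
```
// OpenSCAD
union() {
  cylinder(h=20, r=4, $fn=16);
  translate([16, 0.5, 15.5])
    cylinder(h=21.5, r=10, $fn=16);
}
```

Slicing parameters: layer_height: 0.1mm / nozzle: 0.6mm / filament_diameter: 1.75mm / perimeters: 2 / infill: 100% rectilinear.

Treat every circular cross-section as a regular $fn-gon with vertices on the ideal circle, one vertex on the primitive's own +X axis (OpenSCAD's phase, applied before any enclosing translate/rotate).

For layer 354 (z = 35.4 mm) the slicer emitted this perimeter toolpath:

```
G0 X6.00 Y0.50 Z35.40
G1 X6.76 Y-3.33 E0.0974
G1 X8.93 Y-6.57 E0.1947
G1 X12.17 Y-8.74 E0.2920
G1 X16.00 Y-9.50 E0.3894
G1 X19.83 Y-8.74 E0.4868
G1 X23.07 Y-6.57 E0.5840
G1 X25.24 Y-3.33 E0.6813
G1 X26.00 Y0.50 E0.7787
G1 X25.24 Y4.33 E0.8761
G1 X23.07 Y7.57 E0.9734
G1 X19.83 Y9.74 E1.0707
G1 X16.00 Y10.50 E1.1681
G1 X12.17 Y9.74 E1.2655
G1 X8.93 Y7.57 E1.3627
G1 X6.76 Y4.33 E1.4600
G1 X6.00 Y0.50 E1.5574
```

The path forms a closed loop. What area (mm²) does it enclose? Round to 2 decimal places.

Apply the shoelace formula to the sequence of (X, Y) vertices; enclosed area = 306.19 mm².

306.19 mm²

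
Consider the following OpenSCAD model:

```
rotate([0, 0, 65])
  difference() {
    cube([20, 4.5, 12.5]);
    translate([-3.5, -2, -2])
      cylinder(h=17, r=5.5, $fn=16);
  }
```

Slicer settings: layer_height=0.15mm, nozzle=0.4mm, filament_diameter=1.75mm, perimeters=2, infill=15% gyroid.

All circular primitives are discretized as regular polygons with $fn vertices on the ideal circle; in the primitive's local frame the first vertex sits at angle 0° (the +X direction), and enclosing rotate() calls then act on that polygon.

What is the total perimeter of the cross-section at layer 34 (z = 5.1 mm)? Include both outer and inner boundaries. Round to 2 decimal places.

47.97 mm

At z = 5.1 mm: the cube is present — its section is the full 20×4.5 rectangle (perimeter 49.00 mm); the r=5.5 cylinder at (-3.5, -2) gives a regular 16-gon of circumradius 5.5 (constant along its height) (perimeter = 2·16·5.500·sin(180°/16) = 34.34 mm); Taking the first minus the rest: starting from the 20×4.5 cube, the r=5.5 cylinder at (-3.5, -2) partially overlaps it — only the 1.98 mm² overlap (of its 92.61 mm²) is removed, clipping the outline — boundary = 47.97 mm; (whole slice rotated 65° about Z — lengths, areas and connectivity unchanged). Overall, the cross-section is a single solid region. Total boundary length (outer) = 47.97 mm.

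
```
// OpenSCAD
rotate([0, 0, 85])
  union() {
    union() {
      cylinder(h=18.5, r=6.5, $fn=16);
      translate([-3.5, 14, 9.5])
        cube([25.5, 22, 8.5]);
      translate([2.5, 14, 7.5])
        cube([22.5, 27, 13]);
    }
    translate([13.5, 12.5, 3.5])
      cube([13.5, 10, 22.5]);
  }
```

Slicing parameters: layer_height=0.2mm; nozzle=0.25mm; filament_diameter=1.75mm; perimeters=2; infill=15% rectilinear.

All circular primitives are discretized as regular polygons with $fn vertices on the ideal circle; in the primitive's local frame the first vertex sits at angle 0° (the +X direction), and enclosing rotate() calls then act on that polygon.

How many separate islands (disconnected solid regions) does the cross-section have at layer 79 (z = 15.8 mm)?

At z = 15.8 mm: the cylinder: section is a regular 16-gon, circumradius r=6.5; the cube at (-3.5, 14) (footprint 25.5×22) is included at this height; the 22.5×27 cube at (2.5, 14) contributes its full rectangle; Taking the union: the regions partially overlap (shared area 429.00 mm²), so overlapping operands fuse into one piece — 2 connected regions; the 13.5×10 cube at (13.5, 12.5) contributes its full rectangle; Combining (union): the regions partially overlap (shared area 97.75 mm²), so overlapping operands fuse into one piece — 2 connected regions; (whole slice rotated 85° about Z — lengths, areas and connectivity unchanged). Overall, the cross-section has 2 separate islands. Island count = 2.

2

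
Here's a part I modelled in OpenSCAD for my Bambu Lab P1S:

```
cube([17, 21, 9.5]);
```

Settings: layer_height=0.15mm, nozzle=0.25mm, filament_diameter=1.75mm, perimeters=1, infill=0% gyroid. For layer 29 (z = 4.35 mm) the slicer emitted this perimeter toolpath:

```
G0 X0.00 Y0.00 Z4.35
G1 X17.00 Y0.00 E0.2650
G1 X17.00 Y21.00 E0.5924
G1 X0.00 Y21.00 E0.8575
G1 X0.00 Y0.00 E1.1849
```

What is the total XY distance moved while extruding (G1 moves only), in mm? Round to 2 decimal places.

Sum the Euclidean lengths of each G1 segment: total = 76.00 mm.

76.00 mm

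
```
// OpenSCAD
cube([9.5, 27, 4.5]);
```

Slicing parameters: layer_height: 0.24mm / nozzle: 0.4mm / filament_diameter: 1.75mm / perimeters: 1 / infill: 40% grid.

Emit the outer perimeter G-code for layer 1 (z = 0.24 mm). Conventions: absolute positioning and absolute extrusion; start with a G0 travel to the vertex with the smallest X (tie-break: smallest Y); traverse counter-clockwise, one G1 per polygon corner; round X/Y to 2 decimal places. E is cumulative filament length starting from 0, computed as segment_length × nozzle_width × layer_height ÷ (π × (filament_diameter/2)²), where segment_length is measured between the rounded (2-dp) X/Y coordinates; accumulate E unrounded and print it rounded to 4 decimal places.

G0 X0.00 Y0.00 Z0.24
G1 X9.50 Y0.00 E0.3792
G1 X9.50 Y27.00 E1.4568
G1 X0.00 Y27.00 E1.8360
G1 X0.00 Y0.00 E2.9136

At z = 0.24 mm: the cube is present — its section is the full 9.5×27 rectangle. The outline is a single polygon with 4 vertices. Extrusion per mm of travel: 0.4 × 0.24 / (π × 0.875²) = 0.039912. Accumulating E over each segment gives final E = 2.9136.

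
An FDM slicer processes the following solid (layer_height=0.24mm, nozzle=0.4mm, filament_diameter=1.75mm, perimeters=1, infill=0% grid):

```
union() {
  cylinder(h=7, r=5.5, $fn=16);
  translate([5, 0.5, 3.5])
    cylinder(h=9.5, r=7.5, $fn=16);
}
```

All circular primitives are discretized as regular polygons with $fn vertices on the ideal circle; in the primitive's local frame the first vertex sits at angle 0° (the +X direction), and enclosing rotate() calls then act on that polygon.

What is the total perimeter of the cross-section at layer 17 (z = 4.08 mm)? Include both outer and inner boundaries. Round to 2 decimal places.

51.72 mm

At z = 4.08 mm: the cylinder: section is a regular 16-gon, circumradius r=5.5 (perimeter = 2·16·5.500·sin(180°/16) = 34.34 mm); the r=7.5 cylinder at (5, 0.5) contributes a regular 16-gon of circumradius 7.5 (perimeter = 2·16·7.500·sin(180°/16) = 46.82 mm); Combining (union): the regions partially overlap (shared area 64.19 mm²), so the edge portions inside another operand are dropped and the merged outline is re-measured after clipping — boundary = 51.72 mm. Overall, the cross-section is a single solid region. Total boundary length (outer) = 51.72 mm.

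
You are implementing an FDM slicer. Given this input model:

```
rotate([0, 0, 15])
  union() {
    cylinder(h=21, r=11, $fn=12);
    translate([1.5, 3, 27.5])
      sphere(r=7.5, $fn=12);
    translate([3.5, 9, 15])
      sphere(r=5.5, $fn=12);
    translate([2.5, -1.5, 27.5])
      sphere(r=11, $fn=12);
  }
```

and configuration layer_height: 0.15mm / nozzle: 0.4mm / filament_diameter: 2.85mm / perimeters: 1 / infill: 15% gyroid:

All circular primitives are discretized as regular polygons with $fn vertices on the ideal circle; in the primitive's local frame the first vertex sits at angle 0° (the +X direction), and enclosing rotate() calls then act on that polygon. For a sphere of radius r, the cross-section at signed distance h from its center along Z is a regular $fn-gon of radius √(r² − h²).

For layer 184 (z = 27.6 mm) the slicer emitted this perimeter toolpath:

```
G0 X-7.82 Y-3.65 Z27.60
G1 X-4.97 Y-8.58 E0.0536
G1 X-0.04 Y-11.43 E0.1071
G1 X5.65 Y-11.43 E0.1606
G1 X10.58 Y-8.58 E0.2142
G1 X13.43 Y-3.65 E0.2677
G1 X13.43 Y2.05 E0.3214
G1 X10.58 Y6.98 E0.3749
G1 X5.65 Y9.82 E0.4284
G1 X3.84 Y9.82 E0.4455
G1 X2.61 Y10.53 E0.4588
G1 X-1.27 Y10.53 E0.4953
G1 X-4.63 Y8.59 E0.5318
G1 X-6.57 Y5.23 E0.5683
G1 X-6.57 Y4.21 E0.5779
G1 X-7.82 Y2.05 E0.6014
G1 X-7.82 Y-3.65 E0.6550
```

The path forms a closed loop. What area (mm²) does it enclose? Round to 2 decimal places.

Apply the shoelace formula to the sequence of (X, Y) vertices; enclosed area = 373.41 mm².

373.41 mm²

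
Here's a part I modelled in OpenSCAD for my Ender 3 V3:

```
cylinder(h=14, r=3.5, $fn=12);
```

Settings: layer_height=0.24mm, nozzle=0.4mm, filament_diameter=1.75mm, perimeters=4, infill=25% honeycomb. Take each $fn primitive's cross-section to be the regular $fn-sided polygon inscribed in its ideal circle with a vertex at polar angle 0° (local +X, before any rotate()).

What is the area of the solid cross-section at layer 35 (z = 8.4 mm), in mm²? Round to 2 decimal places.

36.75 mm²

At z = 8.4 mm: the cylinder: section is a regular 12-gon, circumradius r=3.5 (area = (12/2)·3.500²·sin(360°/12) = 36.75 mm²). Overall, the cross-section is a single solid region. Net area = 36.75 mm².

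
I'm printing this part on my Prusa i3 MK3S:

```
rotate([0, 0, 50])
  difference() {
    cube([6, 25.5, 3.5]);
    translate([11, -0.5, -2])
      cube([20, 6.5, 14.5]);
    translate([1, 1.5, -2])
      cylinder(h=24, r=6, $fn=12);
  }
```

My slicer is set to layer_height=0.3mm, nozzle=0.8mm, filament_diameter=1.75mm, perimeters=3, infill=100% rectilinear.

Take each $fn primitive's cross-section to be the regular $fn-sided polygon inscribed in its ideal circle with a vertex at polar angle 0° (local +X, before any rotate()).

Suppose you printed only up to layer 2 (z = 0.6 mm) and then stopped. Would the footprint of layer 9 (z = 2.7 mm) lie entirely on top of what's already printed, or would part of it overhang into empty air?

Compare the two slices. At z = 0.6: the 6×25.5 cube contributes its full rectangle (area 153.00 mm²); the 20×6.5 cube at (11, -0.5) contributes its full rectangle (area 130.00 mm²); the cylinder at (1, 1.5): section is a regular 12-gon, circumradius r=6 (area = (12/2)·6.000²·sin(360°/12) = 108.00 mm²); Subtracting the remaining from the first: starting from the 6×25.5 cube (153.00 mm²), the 20×6.5 cube at (11, -0.5) misses the remaining region (no effect); the r=6 cylinder at (1, 1.5) partially overlaps it — only the 40.05 mm² overlap (of its 108.00 mm²) is removed, clipping the outline — area = 112.95 mm²; (whole slice rotated 50° about Z — lengths, areas and connectivity unchanged). At z = 2.7: the 6×25.5 cube contributes its full rectangle (area 153.00 mm²); the cube at (11, -0.5) is present — its section is the full 20×6.5 rectangle (area 130.00 mm²); the cylinder at (1, 1.5): section is a regular 12-gon, circumradius r=6 (area = (12/2)·6.000²·sin(360°/12) = 108.00 mm²); After the difference (first − rest): starting from the 6×25.5 cube (153.00 mm²), the 20×6.5 cube at (11, -0.5) misses the remaining region (no effect); the r=6 cylinder at (1, 1.5) partially overlaps it — only the 40.05 mm² overlap (of its 108.00 mm²) is removed, clipping the outline — area = 112.95 mm²; (whole slice rotated 50° about Z — lengths, areas and connectivity unchanged). Checking containment: the cross-section at z = 2.7 is a subset of the cross-section at z = 0.6.

entirely on top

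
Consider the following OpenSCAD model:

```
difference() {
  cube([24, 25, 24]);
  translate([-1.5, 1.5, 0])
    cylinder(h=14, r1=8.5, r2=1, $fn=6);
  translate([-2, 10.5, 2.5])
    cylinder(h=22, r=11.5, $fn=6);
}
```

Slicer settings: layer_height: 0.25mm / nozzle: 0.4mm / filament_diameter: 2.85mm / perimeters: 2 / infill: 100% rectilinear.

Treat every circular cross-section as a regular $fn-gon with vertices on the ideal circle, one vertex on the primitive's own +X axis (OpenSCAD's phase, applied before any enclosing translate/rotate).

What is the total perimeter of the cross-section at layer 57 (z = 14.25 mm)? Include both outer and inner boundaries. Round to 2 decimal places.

108.58 mm

At z = 14.25 mm: the cube (footprint 24×25) is included at this height (perimeter 98.00 mm); the cone at (-1.5, 1.5) is absent (z outside [0, 14]); the cylinder at (-2, 10.5): section is a regular 6-gon, circumradius r=11.5 (perimeter = 2·6·11.500·sin(180°/6) = 69.00 mm); Subtracting the remaining from the first: starting from the 24×25 cube, the r=11.5 cylinder at (-2, 10.5) partially overlaps it — only the 131.96 mm² overlap (of its 343.60 mm²) is removed, clipping the outline — boundary = 108.58 mm. Overall, the cross-section is a single solid region. Total boundary length (outer) = 108.58 mm.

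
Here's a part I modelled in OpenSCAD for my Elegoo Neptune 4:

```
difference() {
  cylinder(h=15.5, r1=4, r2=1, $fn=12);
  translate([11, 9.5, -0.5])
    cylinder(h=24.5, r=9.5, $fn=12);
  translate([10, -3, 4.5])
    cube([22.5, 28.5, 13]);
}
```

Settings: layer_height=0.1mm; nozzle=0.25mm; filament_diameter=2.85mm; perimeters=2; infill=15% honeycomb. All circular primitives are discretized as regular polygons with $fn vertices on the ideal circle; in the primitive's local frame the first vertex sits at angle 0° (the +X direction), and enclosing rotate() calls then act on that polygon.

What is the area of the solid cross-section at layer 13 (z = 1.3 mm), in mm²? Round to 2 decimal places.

At z = 1.3 mm: the cone contributes a regular 12-gon of circumradius 3.748 (interpolated between r1=4 and r2=1 at t=0.084) (area = (12/2)·3.748²·sin(360°/12) = 42.15 mm²); the r=9.5 cylinder at (11, 9.5) contributes a regular 12-gon of circumradius 9.5 (area = (12/2)·9.500²·sin(360°/12) = 270.75 mm²); the cube at (10, -3) is not intersected at this z (z outside [4.5, 17.5]); Subtracting the remaining from the first: starting from the cone (42.15 mm²), the r=9.5 cylinder at (11, 9.5) misses the remaining region (no effect) — area = 42.15 mm². Overall, the cross-section is a single solid region. Net area = 42.15 mm².

42.15 mm²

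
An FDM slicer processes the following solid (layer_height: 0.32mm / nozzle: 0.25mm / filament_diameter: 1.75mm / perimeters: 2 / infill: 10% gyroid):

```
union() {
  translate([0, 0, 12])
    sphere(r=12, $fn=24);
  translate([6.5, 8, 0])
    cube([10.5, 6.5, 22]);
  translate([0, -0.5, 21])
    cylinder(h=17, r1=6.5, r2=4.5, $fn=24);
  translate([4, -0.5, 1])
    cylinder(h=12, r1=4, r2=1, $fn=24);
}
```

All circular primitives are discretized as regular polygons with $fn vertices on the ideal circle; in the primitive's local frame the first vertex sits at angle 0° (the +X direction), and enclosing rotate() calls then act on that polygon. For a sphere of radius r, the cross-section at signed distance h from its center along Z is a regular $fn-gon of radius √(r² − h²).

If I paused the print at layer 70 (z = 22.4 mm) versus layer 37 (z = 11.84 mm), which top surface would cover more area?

Layer 70 (z = 22.4): the r=12 sphere slices to a regular 24-gon of circumradius 5.987 (√(r²−h²) with h=10.4 from center) (area = (24/2)·5.987²·sin(360°/24) = 111.31 mm²); the cube at (6.5, 8) is absent (z outside [0, 22]); the cone at (0, -0.5): at t=0.082 of its height the radius interpolates to r₁+(r₂−r₁)t = 6.335, giving a regular 24-gon of that circumradius (area = (24/2)·6.335²·sin(360°/24) = 124.66 mm²); the cone at (4, -0.5) is not intersected at this z (z outside [1, 13]); Combining (union): the regions partially overlap — summed areas 235.97 mm² minus the doubly-counted overlap 110.30 mm² gives 125.67 mm² — area = 125.67 mm². So its area = 125.67 mm². Layer 37 (z = 11.84): the r=12 sphere contributes a regular 24-gon of circumradius √(12²−0.16²) = 11.999 (area = (24/2)·11.999²·sin(360°/24) = 447.16 mm²); the cube at (6.5, 8) (footprint 10.5×6.5) is included at this height (area 68.25 mm²); the cone at (0, -0.5) does not reach this height (z outside [21, 38]); the cone at (4, -0.5) contributes a regular 24-gon of circumradius 1.290 (interpolated between r1=4 and r2=1 at t=0.903) (area = (24/2)·1.290²·sin(360°/24) = 5.17 mm²); Taking the union: the regions partially overlap — summed areas 520.58 mm² minus the doubly-counted overlap 7.73 mm² gives 512.85 mm² — area = 512.85 mm². So its area = 512.85 mm². Layer 37 is larger (512.85 vs 125.67 mm²).

layer 37 (z = 11.84 mm)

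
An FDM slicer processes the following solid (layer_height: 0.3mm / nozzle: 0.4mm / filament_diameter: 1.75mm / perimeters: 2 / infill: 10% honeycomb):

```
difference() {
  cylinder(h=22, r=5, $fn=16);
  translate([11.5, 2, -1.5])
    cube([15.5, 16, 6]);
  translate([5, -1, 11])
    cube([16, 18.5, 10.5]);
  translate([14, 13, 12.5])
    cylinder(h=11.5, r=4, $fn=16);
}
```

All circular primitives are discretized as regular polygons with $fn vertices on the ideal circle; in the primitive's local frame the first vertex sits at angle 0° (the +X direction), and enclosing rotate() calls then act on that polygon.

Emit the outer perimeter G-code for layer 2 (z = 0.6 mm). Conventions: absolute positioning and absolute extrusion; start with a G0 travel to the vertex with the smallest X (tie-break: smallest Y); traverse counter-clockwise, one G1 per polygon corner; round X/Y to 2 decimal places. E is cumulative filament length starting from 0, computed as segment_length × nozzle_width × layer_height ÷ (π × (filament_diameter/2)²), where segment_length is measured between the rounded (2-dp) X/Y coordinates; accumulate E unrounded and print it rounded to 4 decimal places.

G0 X-5.00 Y0.00 Z0.60
G1 X-4.62 Y-1.91 E0.0972
G1 X-3.54 Y-3.54 E0.1947
G1 X-1.91 Y-4.62 E0.2923
G1 X0.00 Y-5.00 E0.3894
G1 X1.91 Y-4.62 E0.4866
G1 X3.54 Y-3.54 E0.5841
G1 X4.62 Y-1.91 E0.6817
G1 X5.00 Y0.00 E0.7788
G1 X4.62 Y1.91 E0.8760
G1 X3.54 Y3.54 E0.9735
G1 X1.91 Y4.62 E1.0711
G1 X0.00 Y5.00 E1.1683
G1 X-1.91 Y4.62 E1.2654
G1 X-3.54 Y3.54 E1.3630
G1 X-4.62 Y1.91 E1.4605
G1 X-5.00 Y0.00 E1.5577

At z = 0.6 mm: the r=5 cylinder gives a regular 16-gon of circumradius 5 (constant along its height); the 15.5×16 cube at (11.5, 2) contributes its full rectangle; the cube at (5, -1) is absent (z outside [11, 21.5]); the cylinder at (14, 13) does not reach this height (z outside [12.5, 24]); After the difference (first − rest): starting from the r=5 cylinder, the 15.5×16 cube at (11.5, 2) misses the remaining region (no effect) — 1 connected region. The outline is a single polygon with 16 vertices. Extrusion per mm of travel: 0.4 × 0.3 / (π × 0.875²) = 0.049890. Accumulating E over each segment gives final E = 1.5577.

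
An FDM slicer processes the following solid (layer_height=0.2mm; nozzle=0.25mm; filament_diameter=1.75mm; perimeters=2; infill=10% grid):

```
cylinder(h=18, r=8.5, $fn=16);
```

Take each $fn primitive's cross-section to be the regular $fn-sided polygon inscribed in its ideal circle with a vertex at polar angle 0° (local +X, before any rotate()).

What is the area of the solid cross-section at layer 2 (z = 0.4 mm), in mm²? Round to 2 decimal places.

At z = 0.4 mm: the r=8.5 cylinder contributes a regular 16-gon of circumradius 8.5 (area = (16/2)·8.500²·sin(360°/16) = 221.19 mm²). Overall, the cross-section is a single solid region. Net area = 221.19 mm².

221.19 mm²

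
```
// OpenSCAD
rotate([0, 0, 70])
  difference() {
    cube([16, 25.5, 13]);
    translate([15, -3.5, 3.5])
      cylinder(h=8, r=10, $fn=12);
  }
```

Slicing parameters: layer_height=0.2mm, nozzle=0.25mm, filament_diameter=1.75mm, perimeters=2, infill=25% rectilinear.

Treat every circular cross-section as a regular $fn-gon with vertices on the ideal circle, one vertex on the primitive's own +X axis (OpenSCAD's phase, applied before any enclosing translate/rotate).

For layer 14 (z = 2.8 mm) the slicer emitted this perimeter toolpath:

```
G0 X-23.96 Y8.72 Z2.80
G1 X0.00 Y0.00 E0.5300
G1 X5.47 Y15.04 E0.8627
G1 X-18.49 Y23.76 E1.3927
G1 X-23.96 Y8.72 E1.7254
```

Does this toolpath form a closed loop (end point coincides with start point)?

yes

Start point (G0): (-23.96, 8.72). End point (last G1): the path returns to the start — closed.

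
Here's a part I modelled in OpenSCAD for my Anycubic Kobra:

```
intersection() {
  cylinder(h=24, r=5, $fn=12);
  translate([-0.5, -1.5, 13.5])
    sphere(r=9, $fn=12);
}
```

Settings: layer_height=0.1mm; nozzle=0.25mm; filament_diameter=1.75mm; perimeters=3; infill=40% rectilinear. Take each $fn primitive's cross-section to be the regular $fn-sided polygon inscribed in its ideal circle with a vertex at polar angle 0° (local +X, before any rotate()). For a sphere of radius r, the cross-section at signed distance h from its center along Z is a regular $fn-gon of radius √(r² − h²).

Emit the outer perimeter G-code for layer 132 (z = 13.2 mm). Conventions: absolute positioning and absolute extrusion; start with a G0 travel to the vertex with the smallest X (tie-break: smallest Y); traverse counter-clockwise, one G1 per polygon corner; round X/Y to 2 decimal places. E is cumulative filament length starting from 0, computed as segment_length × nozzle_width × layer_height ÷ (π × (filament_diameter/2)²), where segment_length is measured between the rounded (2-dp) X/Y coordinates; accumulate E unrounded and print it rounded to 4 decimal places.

G0 X-5.00 Y0.00 Z13.20
G1 X-4.33 Y-2.50 E0.0269
G1 X-2.50 Y-4.33 E0.0538
G1 X0.00 Y-5.00 E0.0807
G1 X2.50 Y-4.33 E0.1076
G1 X4.33 Y-2.50 E0.1345
G1 X5.00 Y0.00 E0.1614
G1 X4.33 Y2.50 E0.1883
G1 X2.50 Y4.33 E0.2152
G1 X0.00 Y5.00 E0.2421
G1 X-2.50 Y4.33 E0.2690
G1 X-4.33 Y2.50 E0.2959
G1 X-5.00 Y0.00 E0.3228

At z = 13.2 mm: the cylinder: section is a regular 12-gon, circumradius r=5; the r=9 sphere at (-0.5, -1.5) contributes a regular 12-gon of circumradius √(9²−0.3²) = 8.995; Taking the intersection: the r=5 cylinder lies inside the r=9 sphere at (-0.5, -1.5), so it is kept whole — 1 connected region. The outline is a single polygon with 12 vertices. Extrusion per mm of travel: 0.25 × 0.1 / (π × 0.875²) = 0.010394. Accumulating E over each segment gives final E = 0.3228.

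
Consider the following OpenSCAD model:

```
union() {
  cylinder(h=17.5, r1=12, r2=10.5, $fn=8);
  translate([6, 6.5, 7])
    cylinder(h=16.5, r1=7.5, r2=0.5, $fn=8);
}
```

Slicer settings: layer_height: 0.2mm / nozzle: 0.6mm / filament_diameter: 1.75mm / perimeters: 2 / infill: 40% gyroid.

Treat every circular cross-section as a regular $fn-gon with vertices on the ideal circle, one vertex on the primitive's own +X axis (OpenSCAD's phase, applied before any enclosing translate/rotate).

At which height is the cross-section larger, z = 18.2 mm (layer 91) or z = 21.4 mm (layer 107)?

layer 91 (z = 18.2 mm)

Layer 91 (z = 18.2): the cone is not intersected at this z (z outside [0, 17.5]); the cone at (6, 6.5): at t=0.679 of its height the radius interpolates to r₁+(r₂−r₁)t = 2.748, giving a regular 8-gon of that circumradius (area = (8/2)·2.748²·sin(360°/8) = 21.37 mm²); Combining (union): only the cone at (6, 6.5) is present, so the union is just that shape — area = 21.37 mm². So its area = 21.37 mm². Layer 107 (z = 21.4): the cone is absent (z outside [0, 17.5]); the cone at (6, 6.5) (r1=7.5→r2=0.5) has section circumradius 1.391 here — a regular 8-gon (area = (8/2)·1.391²·sin(360°/8) = 5.47 mm²); Taking the union: only the cone at (6, 6.5) is present, so the union is just that shape — area = 5.47 mm². So its area = 5.47 mm². Layer 91 is larger (21.37 vs 5.47 mm²).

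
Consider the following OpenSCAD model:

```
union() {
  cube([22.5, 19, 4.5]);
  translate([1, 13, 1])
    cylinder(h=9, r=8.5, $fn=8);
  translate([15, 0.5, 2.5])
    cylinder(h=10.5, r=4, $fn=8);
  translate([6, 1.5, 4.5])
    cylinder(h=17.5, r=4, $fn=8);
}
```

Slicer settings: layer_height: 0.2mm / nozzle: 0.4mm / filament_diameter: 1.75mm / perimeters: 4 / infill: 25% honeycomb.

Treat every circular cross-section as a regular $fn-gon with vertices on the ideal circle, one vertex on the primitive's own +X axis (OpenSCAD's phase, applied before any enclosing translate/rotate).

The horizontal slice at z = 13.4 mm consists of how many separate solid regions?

At z = 13.4 mm: the cube does not reach this height (z outside [0, 4.5]); the cylinder at (1, 13) does not reach this height (z outside [1, 10]); the cylinder at (15, 0.5) is absent (z outside [2.5, 13]); the r=4 cylinder at (6, 1.5) contributes a regular 8-gon of circumradius 4; Combining (union): only the r=4 cylinder at (6, 1.5) is present, so the union is just that shape — 1 connected region. The result has 1 disconnected region.

1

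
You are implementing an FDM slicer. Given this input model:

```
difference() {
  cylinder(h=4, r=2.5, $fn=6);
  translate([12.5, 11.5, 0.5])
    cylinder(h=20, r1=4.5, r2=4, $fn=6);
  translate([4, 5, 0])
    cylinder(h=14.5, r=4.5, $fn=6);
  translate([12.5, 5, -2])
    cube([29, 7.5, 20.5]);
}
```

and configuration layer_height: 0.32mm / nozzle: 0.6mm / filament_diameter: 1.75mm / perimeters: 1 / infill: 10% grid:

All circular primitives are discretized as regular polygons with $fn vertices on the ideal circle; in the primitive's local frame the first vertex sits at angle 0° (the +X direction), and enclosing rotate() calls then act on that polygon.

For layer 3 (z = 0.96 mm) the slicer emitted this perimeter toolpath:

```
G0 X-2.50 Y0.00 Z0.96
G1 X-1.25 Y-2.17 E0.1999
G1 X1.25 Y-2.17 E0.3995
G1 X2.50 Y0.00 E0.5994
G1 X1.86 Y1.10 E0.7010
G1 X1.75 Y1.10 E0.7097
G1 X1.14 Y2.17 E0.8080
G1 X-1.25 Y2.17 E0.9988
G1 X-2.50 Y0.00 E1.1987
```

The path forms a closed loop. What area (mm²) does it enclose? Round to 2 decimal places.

Apply the shoelace formula to the sequence of (X, Y) vertices; enclosed area = 16.15 mm².

16.15 mm²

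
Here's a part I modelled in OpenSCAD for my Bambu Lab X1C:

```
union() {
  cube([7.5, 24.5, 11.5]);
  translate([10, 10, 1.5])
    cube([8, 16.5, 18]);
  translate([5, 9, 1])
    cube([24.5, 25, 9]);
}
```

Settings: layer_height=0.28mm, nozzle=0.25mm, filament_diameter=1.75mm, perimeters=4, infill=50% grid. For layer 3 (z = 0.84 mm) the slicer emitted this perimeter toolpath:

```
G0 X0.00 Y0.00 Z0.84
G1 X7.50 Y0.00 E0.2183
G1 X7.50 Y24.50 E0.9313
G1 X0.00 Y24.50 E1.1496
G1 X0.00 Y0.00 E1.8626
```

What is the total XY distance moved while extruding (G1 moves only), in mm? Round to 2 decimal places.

64.00 mm

Sum the Euclidean lengths of each G1 segment: total = 64.00 mm.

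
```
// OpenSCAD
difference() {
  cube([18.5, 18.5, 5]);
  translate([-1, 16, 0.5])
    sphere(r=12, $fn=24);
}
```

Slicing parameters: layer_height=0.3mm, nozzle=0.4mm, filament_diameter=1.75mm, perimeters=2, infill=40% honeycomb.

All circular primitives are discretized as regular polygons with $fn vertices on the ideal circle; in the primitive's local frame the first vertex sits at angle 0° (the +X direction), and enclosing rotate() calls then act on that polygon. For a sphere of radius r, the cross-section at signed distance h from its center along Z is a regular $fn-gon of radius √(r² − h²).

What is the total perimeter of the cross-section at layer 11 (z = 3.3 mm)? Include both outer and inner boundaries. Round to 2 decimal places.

At z = 3.3 mm: the 18.5×18.5 cube contributes its full rectangle (perimeter 74.00 mm); the r=12 sphere at (-1, 16) slices to a regular 24-gon of circumradius 11.669 (√(r²−h²) with h=2.8 from center) (perimeter = 2·24·11.669·sin(180°/24) = 73.11 mm); Subtracting the remaining from the first: starting from the 18.5×18.5 cube, the r=12 sphere at (-1, 16) partially overlaps it — only the 120.38 mm² overlap (of its 422.89 mm²) is removed, clipping the outline — boundary = 69.41 mm. Overall, the cross-section is a single solid region. Total boundary length (outer) = 69.41 mm.

69.41 mm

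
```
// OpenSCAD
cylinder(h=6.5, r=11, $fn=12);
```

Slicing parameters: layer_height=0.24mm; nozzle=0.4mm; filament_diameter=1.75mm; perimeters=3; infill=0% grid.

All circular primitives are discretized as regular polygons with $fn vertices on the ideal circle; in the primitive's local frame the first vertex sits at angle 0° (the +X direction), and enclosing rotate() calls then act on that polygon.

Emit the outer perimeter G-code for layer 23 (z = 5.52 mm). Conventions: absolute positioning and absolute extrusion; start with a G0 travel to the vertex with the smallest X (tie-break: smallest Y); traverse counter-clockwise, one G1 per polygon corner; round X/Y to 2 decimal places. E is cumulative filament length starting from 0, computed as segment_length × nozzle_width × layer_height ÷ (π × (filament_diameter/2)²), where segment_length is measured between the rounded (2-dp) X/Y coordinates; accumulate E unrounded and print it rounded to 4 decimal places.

G0 X-11.00 Y0.00 Z5.52
G1 X-9.53 Y-5.50 E0.2272
G1 X-5.50 Y-9.53 E0.4547
G1 X0.00 Y-11.00 E0.6819
G1 X5.50 Y-9.53 E0.9091
G1 X9.53 Y-5.50 E1.1366
G1 X11.00 Y0.00 E1.3638
G1 X9.53 Y5.50 E1.5911
G1 X5.50 Y9.53 E1.8185
G1 X0.00 Y11.00 E2.0457
G1 X-5.50 Y9.53 E2.2730
G1 X-9.53 Y5.50 E2.5004
G1 X-11.00 Y0.00 E2.7277

At z = 5.52 mm: the r=11 cylinder gives a regular 12-gon of circumradius 11 (constant along its height). The outline is a single polygon with 12 vertices. Extrusion per mm of travel: 0.4 × 0.24 / (π × 0.875²) = 0.039912. Accumulating E over each segment gives final E = 2.7277.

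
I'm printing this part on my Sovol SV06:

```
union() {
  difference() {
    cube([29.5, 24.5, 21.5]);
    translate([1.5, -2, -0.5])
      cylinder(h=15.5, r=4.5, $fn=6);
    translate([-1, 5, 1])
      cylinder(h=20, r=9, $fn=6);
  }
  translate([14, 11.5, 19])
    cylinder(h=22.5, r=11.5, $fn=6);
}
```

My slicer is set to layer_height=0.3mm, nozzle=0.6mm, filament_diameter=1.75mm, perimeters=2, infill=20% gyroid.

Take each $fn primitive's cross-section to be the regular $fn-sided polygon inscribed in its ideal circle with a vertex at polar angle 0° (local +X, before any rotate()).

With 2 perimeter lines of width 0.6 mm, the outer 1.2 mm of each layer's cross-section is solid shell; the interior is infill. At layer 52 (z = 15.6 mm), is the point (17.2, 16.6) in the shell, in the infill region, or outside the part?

infill

At z = 15.6 mm: the cube is present — its section is the full 29.5×24.5 rectangle; the cylinder at (1.5, -2) is absent (z outside [-0.5, 15]); the r=9 cylinder at (-1, 5) contributes a regular 6-gon of circumradius 9; Taking the first minus the rest: starting from the 29.5×24.5 cube, the r=9 cylinder at (-1, 5) partially overlaps it — only the 77.60 mm² overlap (of its 210.44 mm²) is removed, clipping the outline — 1 connected region; the cylinder at (14, 11.5) is not intersected at this z (z outside [19, 41.5]); Merging all regions: only that combined region is present, so the union is just that shape — 1 connected region. Overall, the cross-section is a single solid region. The nearest boundary edge runs (0.00, 24.50)→(29.50, 24.50); distance from the point to it = 7.90 mm. The point is inside the cross-section and 7.90 mm from the nearest boundary — more than the 1.2 mm shell width (2 × 0.6), so it's in the infill interior.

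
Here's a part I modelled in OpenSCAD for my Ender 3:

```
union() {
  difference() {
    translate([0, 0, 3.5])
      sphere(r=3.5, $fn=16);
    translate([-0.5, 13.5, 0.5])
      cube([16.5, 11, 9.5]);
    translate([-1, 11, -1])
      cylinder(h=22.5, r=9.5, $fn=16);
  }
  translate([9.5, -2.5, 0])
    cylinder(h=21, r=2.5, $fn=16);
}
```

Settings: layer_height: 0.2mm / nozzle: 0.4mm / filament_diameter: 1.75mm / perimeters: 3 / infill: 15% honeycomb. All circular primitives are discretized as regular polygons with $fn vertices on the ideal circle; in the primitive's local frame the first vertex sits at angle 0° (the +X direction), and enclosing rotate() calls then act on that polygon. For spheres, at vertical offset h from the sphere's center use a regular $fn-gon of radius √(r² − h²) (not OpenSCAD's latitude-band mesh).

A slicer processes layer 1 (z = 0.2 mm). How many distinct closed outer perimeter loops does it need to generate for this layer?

2

At z = 0.2 mm: the r=3.5 sphere contributes a regular 16-gon of circumradius √(3.5²−3.3²) = 1.166; the cube at (-0.5, 13.5) does not reach this height (z outside [0.5, 10]); the r=9.5 cylinder at (-1, 11) contributes a regular 16-gon of circumradius 9.5; Taking the first minus the rest: starting from the r=3.5 sphere, the r=9.5 cylinder at (-1, 11) misses the remaining region (no effect) — 1 connected region; the r=2.5 cylinder at (9.5, -2.5) contributes a regular 16-gon of circumradius 2.5; Merging all regions: the 2 present regions are separate (no shared area or edge), so areas and boundary lengths simply add and each stays a separate island — 2 connected regions. The result has 2 disconnected regions.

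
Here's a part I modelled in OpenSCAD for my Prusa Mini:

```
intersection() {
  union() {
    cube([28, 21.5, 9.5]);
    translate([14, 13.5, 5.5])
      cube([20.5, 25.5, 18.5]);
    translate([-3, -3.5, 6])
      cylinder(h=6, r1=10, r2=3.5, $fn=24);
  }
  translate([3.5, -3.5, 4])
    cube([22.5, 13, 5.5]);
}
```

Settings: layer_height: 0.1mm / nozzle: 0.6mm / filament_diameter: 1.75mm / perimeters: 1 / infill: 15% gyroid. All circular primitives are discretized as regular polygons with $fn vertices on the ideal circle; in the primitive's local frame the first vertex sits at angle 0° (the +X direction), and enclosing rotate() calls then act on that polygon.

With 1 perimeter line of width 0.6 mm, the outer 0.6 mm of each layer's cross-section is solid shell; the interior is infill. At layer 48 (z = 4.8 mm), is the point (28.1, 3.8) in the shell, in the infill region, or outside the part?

outside

At z = 4.8 mm: the cube (footprint 28×21.5) is included at this height; the cube at (14, 13.5) does not reach this height (z outside [5.5, 24]); the cone at (-3, -3.5) is not intersected at this z (z outside [6, 12]); Combining (union): only the 28×21.5 cube is present, so the union is just that shape — 1 connected region; the 22.5×13 cube at (3.5, -3.5) contributes its full rectangle; Keeping only the common overlap: the 22.5×13 cube at (3.5, -3.5) partially overlaps that combined region; clipping to the common part keeps 213.75 mm² — 1 connected region. Overall, the cross-section is a single solid region. The nearest boundary edge runs (26.00, 9.50)→(26.00, 0.00); distance from the point to it = 2.10 mm. The point is not inside any of the regions above, so it lies outside the cross-section (2.10 mm from the nearest boundary).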